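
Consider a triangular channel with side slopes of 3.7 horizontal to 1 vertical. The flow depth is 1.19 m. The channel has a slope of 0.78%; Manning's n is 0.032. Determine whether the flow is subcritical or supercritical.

subcritical

For a triangular section with side slope z = 3.7: A = zy² = 3.7×1.19² = 5.24 m²; P = 2y√(1+z²) = 2×1.19×3.833 = 9.122 m.
Hydraulic radius R = A/P = 5.24/9.122 = 0.5744 m.
V = (1/n) R^(2/3) √S = (1/0.032) × 0.5744^(2/3) × √0.0078 = 1.907 m/s. Hydraulic depth D_h = A/T = 5.24/8.806 = 0.595 m.
Froude number Fr = V/√(g·D_h) = 1.907/√(9.81×0.595) = 0.789, which is less than 1, so the flow is subcritical.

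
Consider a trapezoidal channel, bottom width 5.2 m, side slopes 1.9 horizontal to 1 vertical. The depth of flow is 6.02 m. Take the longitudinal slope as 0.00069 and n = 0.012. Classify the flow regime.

With bottom width b = 5.2 m and side slope z = 1.9: A = (b + zy)y = (5.2 + 1.9×6.02)×6.02 = 100.2 m²; P = b + 2y√(1+z²) = 5.2 + 2×6.02×2.147 = 31.05 m.
Hydraulic radius R = A/P = 100.2/31.05 = 3.226 m.
V = (1/n) R^(2/3) √S = (1/0.012) × 3.226^(2/3) × √0.00069 = 4.779 m/s. Hydraulic depth D_h = A/T = 100.2/28.08 = 3.567 m.
Froude number Fr = V/√(g·D_h) = 4.779/√(9.81×3.567) = 0.808, which is less than 1, so the flow is subcritical.

subcritical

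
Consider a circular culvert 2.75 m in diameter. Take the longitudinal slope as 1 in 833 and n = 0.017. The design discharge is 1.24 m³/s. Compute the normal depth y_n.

y_n = 0.673 m

Manning's equation rearranged: A R^(2/3) = nQ / (1·√S) = 0.017 × 1.24 / (√0.0012) = 0.6084.
At y = 0.739 m: A R^(2/3) = 0.7309 — too large.
At y = 0.53 m: A R^(2/3) = 0.3758 — too small.
At y = 0.673 m: A R^(2/3) = 0.6075 — matches.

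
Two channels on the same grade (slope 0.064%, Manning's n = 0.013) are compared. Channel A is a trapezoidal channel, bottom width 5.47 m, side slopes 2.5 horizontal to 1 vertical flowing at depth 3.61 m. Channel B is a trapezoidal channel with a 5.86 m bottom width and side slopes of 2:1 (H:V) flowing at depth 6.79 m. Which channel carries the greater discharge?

channel B

Channel A: With bottom width b = 5.47 m and side slope z = 2.5: A = (b + zy)y = (5.47 + 2.5×3.61)×3.61 = 52.33 m²; P = b + 2y√(1+z²) = 5.47 + 2×3.61×2.693 = 24.91 m. Hydraulic radius R = A/P = 52.33/24.91 = 2.101 m. Q_A = (1/0.013)·52.33·2.101^(2/3)·√0.00064 = 167 m³/s.
Channel B: With bottom width b = 5.86 m and side slope z = 2: A = (b + zy)y = (5.86 + 2×6.79)×6.79 = 132 m²; P = b + 2y√(1+z²) = 5.86 + 2×6.79×2.236 = 36.23 m. Hydraulic radius R = A/P = 132/36.23 = 3.644 m. Q_B = (1/0.013)·132·3.644^(2/3)·√0.00064 = 608.2 m³/s.
Q_A = 167 m³/s vs Q_B = 608.2 m³/s, so channel B carries more.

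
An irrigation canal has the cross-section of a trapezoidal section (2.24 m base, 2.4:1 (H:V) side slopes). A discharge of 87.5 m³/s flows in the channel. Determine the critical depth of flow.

y_c = 2.64 m

At critical depth, Q² T / (g A³) = 1, i.e. A³/T = Q²/g = 87.5²/9.81 = 780.5.
Try y = 3.31 m: A³/T = 2113 — over.
Try y = 1.94 m: A³/T = 207.3 — short.
Try y = 2.64 m: A³/T = 778.3 — matches.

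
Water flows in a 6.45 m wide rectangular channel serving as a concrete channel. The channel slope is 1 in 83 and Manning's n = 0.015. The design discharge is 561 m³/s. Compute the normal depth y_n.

Manning's equation rearranged: A R^(2/3) = nQ / (1·√S) = 0.015 × 561 / (√0.01205) = 76.66.
Trying y = 5.15 m: A R^(2/3) = 52.43 — low.
Trying y = 7.01 m: A R^(2/3) = 76.69 — matches.

y_n = 7.01 m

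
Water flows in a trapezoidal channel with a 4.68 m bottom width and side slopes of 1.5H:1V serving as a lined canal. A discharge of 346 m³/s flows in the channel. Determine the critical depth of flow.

y_c = 5.08 m

At critical depth, Q² T / (g A³) = 1, i.e. A³/T = Q²/g = 346²/9.81 = 12200.
At y = 6.46 m: A³/T = 33250 — too large.
At y = 3.52 m: A³/T = 2828 — too small.
At y = 5.08 m: A³/T = 12250 — close enough.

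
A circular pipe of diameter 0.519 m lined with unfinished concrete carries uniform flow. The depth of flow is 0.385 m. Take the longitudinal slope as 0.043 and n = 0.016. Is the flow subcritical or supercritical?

For a circular section of diameter D = 0.519 m at depth y = 0.385 m, the central angle is θ = 2 arccos(1 − 2y/D) = 4.151 rad. Then A = (D²/8)(θ − sin θ) = 0.1683 m² and P = Dθ/2 = 1.077 m.
Hydraulic radius R = A/P = 0.1683/1.077 = 0.1562 m.
V = (1/n) R^(2/3) √S = (1/0.016) × 0.1562^(2/3) × √0.043 = 3.759 m/s. Hydraulic depth D_h = A/T = 0.1683/0.4543 = 0.3704 m.
Froude number Fr = V/√(g·D_h) = 3.759/√(9.81×0.3704) = 1.97, which is greater than 1, so the flow is supercritical.

supercritical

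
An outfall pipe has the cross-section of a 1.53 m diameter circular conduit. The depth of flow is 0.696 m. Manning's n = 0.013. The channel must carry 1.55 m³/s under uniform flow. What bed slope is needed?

S = 0.0024

For a circular section of diameter D = 1.53 m at depth y = 0.696 m, the central angle is θ = 2 arccos(1 − 2y/D) = 2.961 rad. Then A = (D²/8)(θ − sin θ) = 0.8138 m² and P = Dθ/2 = 2.265 m.
Hydraulic radius R = A/P = 0.8138/2.265 = 0.3593 m.
From Manning's equation, S = [nQ / (1 A R^(2/3))]² = [0.013 × 1.55 / (1 × 0.8138 × 0.3593^(2/3))]² = 0.0024.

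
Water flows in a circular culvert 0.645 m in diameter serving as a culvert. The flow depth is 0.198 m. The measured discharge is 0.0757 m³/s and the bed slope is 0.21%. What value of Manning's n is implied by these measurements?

n = 0.012

For a circular section of diameter D = 0.645 m at depth y = 0.198 m, the central angle is θ = 2 arccos(1 − 2y/D) = 2.349 rad. Then A = (D²/8)(θ − sin θ) = 0.08511 m² and P = Dθ/2 = 0.7575 m.
Hydraulic radius R = A/P = 0.08511/0.7575 = 0.1124 m.
Rearranging Manning's equation: n = (1/Q) A R^(2/3) S^(1/2) = (1/0.0757) × 0.08511 × 0.1124^(2/3) × √0.0021 = 0.012.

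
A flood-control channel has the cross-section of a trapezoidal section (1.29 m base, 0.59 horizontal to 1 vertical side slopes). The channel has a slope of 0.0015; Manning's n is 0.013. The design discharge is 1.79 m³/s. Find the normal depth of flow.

y_n = 0.664 m

Manning's equation rearranged: A R^(2/3) = nQ / (1·√S) = 0.013 × 1.79 / (√0.0015) = 0.6008.
Trying y = 0.799 m: A R^(2/3) = 0.8233 — over.
Trying y = 0.512 m: A R^(2/3) = 0.3883 — short.
Trying y = 0.664 m: A R^(2/3) = 0.6005 — matches.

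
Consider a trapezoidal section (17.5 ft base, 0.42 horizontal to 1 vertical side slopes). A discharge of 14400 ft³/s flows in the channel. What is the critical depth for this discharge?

At critical depth, Q² T / (g A³) = 1, i.e. A³/T = Q²/g = 14400²/32.2 = 6440000.
Try y = 17.6 ft: A³/T = 2605000 — too small.
Try y = 26.1 ft: A³/T = 10400000 — too large.
Try y = 22.8 ft: A³/T = 6419000 — close enough.

y_c = 22.8 ft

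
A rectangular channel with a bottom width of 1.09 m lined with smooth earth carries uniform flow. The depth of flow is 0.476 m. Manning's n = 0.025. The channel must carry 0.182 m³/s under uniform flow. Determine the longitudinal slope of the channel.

Flow area A = b·y = 1.09 × 0.476 = 0.5188 m². Wetted perimeter P = b + 2y = 1.09 + 2×0.476 = 2.042 m.
Hydraulic radius R = A/P = 0.5188/2.042 = 0.2541 m.
From Manning's equation, S = [nQ / (1 A R^(2/3))]² = [0.025 × 0.182 / (1 × 0.5188 × 0.2541^(2/3))]² = 0.000478.

S = 0.000478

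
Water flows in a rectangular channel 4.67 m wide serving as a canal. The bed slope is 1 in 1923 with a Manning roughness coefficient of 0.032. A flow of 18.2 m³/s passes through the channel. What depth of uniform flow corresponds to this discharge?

Manning's equation rearranged: A R^(2/3) = nQ / (1·√S) = 0.032 × 18.2 / (√0.00052) = 25.54.
Try y = 2.89 m: A R^(2/3) = 16.01 — low.
Try y = 4.18 m: A R^(2/3) = 25.56 — ≈ 25.54.

y_n = 4.18 m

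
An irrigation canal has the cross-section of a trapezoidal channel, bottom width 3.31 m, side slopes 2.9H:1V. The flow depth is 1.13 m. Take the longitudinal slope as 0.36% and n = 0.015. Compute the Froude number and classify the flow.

With bottom width b = 3.31 m and side slope z = 2.9: A = (b + zy)y = (3.31 + 2.9×1.13)×1.13 = 7.443 m²; P = b + 2y√(1+z²) = 3.31 + 2×1.13×3.068 = 10.24 m.
Hydraulic radius R = A/P = 7.443/10.24 = 0.7267 m.
V = (1/n) R^(2/3) √S = (1/0.015) × 0.7267^(2/3) × √0.0036 = 3.233 m/s. Hydraulic depth D_h = A/T = 7.443/9.864 = 0.7546 m.
Froude number Fr = V/√(g·D_h) = 3.233/√(9.81×0.7546) = 1.19, which is greater than 1, so the flow is supercritical.

supercritical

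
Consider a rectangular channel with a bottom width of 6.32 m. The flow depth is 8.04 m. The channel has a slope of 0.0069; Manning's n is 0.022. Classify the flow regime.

Flow area A = b·y = 6.32 × 8.04 = 50.81 m². Wetted perimeter P = b + 2y = 6.32 + 2×8.04 = 22.4 m.
Hydraulic radius R = A/P = 50.81/22.4 = 2.268 m.
V = (1/n) R^(2/3) √S = (1/0.022) × 2.268^(2/3) × √0.0069 = 6.519 m/s. Hydraulic depth D_h = A/T = 50.81/6.32 = 8.04 m.
Froude number Fr = V/√(g·D_h) = 6.519/√(9.81×8.04) = 0.734, which is less than 1, so the flow is subcritical.

subcritical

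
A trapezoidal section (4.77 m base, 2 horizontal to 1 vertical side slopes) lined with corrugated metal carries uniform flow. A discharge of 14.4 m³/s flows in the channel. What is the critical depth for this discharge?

At critical depth, Q² T / (g A³) = 1, i.e. A³/T = Q²/g = 14.4²/9.81 = 21.14.
At y = 1.07 m: A³/T = 44.66 — too large.
At y = 0.86 m: A³/T = 21.18 — matches.

y_c = 0.86 m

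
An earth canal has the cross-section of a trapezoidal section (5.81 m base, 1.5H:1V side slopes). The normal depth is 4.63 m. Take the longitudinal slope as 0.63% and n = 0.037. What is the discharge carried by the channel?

Q = 241 m³/s

With bottom width b = 5.81 m and side slope z = 1.5: A = (b + zy)y = (5.81 + 1.5×4.63)×4.63 = 59.06 m²; P = b + 2y√(1+z²) = 5.81 + 2×4.63×1.803 = 22.5 m.
Hydraulic radius R = A/P = 59.06/22.5 = 2.624 m.
Manning's equation: Q = (1/n) A R^(2/3) S^(1/2) = (1/0.037) × 59.06 × 2.624^(2/3) × 0.0063^(1/2) = 241 m³/s.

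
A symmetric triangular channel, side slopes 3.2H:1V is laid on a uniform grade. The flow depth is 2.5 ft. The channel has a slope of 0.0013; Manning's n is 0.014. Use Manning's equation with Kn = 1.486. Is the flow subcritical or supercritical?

For a triangular section with side slope z = 3.2: A = zy² = 3.2×2.5² = 20 ft²; P = 2y√(1+z²) = 2×2.5×3.353 = 16.76 ft.
Hydraulic radius R = A/P = 20/16.76 = 1.193 ft.
V = (1.486/n) R^(2/3) √S = (1.486/0.014) × 1.193^(2/3) × √0.0013 = 4.305 ft/s. Hydraulic depth D_h = A/T = 20/16 = 1.25 ft.
Froude number Fr = V/√(g·D_h) = 4.305/√(32.2×1.25) = 0.679, which is less than 1, so the flow is subcritical.

subcritical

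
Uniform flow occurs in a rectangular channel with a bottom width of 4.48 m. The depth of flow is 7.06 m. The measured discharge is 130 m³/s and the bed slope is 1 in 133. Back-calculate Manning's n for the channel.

n = 0.0301

Flow area A = b·y = 4.48 × 7.06 = 31.63 m². Wetted perimeter P = b + 2y = 4.48 + 2×7.06 = 18.6 m.
Hydraulic radius R = A/P = 31.63/18.6 = 1.7 m.
Rearranging Manning's equation: n = (1/Q) A R^(2/3) S^(1/2) = (1/130) × 31.63 × 1.7^(2/3) × √0.007519 = 0.0301.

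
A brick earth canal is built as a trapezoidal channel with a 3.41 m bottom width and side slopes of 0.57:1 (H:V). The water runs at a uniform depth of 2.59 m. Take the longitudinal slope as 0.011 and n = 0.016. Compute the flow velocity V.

With bottom width b = 3.41 m and side slope z = 0.57: A = (b + zy)y = (3.41 + 0.57×2.59)×2.59 = 12.66 m²; P = b + 2y√(1+z²) = 3.41 + 2×2.59×1.151 = 9.372 m.
Hydraulic radius R = A/P = 12.66/9.372 = 1.35 m.
From Manning's equation, V = (1/n) R^(2/3) S^(1/2) = (1/0.016) × 1.35^(2/3) × 0.011^(1/2) = 8.01 m/s.

V = 8.01 m/s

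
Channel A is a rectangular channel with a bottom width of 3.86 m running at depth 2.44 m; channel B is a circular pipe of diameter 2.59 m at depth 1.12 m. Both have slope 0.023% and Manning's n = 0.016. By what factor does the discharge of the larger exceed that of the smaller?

6.47

Channel A: Flow area A = b·y = 3.86 × 2.44 = 9.418 m². Wetted perimeter P = b + 2y = 3.86 + 2×2.44 = 8.74 m. Hydraulic radius R = A/P = 9.418/8.74 = 1.078 m. Q_A = (1/0.016)·9.418·1.078^(2/3)·√0.00023 = 9.384 m³/s.
Channel B: For a circular section of diameter D = 2.59 m at depth y = 1.12 m, the central angle is θ = 2 arccos(1 − 2y/D) = 2.87 rad. Then A = (D²/8)(θ − sin θ) = 2.182 m² and P = Dθ/2 = 3.717 m. Hydraulic radius R = A/P = 2.182/3.717 = 0.5871 m. Q_B = (1/0.016)·2.182·0.5871^(2/3)·√0.00023 = 1.45 m³/s.
The larger discharge is 9.384 m³/s and the smaller is 1.45 m³/s; the ratio is 6.47.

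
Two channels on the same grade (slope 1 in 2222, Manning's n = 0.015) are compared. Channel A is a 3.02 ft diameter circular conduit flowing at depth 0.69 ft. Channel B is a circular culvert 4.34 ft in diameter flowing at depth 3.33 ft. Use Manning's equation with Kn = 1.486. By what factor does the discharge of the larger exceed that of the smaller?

Channel A: For a circular section of diameter D = 3.02 ft at depth y = 0.69 ft, the central angle is θ = 2 arccos(1 − 2y/D) = 1.993 rad. Then A = (D²/8)(θ − sin θ) = 1.233 ft² and P = Dθ/2 = 3.01 ft. Hydraulic radius R = A/P = 1.233/3.01 = 0.4096 ft. Q_A = (1.486/0.015)·1.233·0.4096^(2/3)·√0.00045 = 1.429 ft³/s.
Channel B: For a circular section of diameter D = 4.34 ft at depth y = 3.33 ft, the central angle is θ = 2 arccos(1 − 2y/D) = 4.27 rad. Then A = (D²/8)(θ − sin θ) = 12.18 ft² and P = Dθ/2 = 9.265 ft. Hydraulic radius R = A/P = 12.18/9.265 = 1.315 ft. Q_B = (1.486/0.015)·12.18·1.315^(2/3)·√0.00045 = 30.72 ft³/s.
The larger discharge is 30.72 ft³/s and the smaller is 1.429 ft³/s; the ratio is 21.5.

21.5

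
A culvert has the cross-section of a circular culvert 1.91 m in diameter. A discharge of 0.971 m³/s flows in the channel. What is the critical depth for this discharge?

y_c = 0.465 m

At critical depth, Q² T / (g A³) = 1, i.e. A³/T = Q²/g = 0.971²/9.81 = 0.09611.
Trying y = 0.336 m: A³/T = 0.02686 — short.
Trying y = 0.572 m: A³/T = 0.2144 — over.
Trying y = 0.465 m: A³/T = 0.09582 — close enough.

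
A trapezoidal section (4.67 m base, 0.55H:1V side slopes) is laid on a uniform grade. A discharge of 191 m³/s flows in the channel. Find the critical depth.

At critical depth, Q² T / (g A³) = 1, i.e. A³/T = Q²/g = 191²/9.81 = 3719.
Trying y = 5.55 m: A³/T = 7307 — over.
Trying y = 3.9 m: A³/T = 2095 — short.
Trying y = 4.59 m: A³/T = 3705 — close enough.

y_c = 4.59 m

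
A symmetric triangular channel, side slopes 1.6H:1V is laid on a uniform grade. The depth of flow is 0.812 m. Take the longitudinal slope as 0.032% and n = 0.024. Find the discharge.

Q = 0.386 m³/s

For a triangular section with side slope z = 1.6: A = zy² = 1.6×0.812² = 1.055 m²; P = 2y√(1+z²) = 2×0.812×1.887 = 3.064 m.
Hydraulic radius R = A/P = 1.055/3.064 = 0.3443 m.
Manning's equation: Q = (1/n) A R^(2/3) S^(1/2) = (1/0.024) × 1.055 × 0.3443^(2/3) × 0.00032^(1/2) = 0.386 m³/s.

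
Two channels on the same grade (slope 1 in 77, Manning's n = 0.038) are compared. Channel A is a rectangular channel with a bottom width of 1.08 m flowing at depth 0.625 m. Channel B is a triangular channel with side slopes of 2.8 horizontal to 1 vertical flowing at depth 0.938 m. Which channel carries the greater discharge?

channel B

Channel A: Flow area A = b·y = 1.08 × 0.625 = 0.675 m². Wetted perimeter P = b + 2y = 1.08 + 2×0.625 = 2.33 m. Hydraulic radius R = A/P = 0.675/2.33 = 0.2897 m. Q_A = (1/0.038)·0.675·0.2897^(2/3)·√0.01299 = 0.8863 m³/s.
Channel B: For a triangular section with side slope z = 2.8: A = zy² = 2.8×0.938² = 2.464 m²; P = 2y√(1+z²) = 2×0.938×2.973 = 5.578 m. Hydraulic radius R = A/P = 2.464/5.578 = 0.4417 m. Q_B = (1/0.038)·2.464·0.4417^(2/3)·√0.01299 = 4.285 m³/s.
Q_A = 0.8863 m³/s vs Q_B = 4.285 m³/s, so channel B carries more.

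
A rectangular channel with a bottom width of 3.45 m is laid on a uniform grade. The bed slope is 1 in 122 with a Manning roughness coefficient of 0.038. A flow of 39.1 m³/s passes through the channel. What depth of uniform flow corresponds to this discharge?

y_n = 4.17 m

Manning's equation rearranged: A R^(2/3) = nQ / (1·√S) = 0.038 × 39.1 / (√0.008197) = 16.41.
Trying y = 3.13 m: A R^(2/3) = 11.59 — too small.
Trying y = 4.93 m: A R^(2/3) = 20.03 — too large.
Trying y = 4.17 m: A R^(2/3) = 16.43 — close enough.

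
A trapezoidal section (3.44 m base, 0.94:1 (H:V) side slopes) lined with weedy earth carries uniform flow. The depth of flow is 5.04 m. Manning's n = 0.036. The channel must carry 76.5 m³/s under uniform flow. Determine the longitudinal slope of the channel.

S = 0.0014

With bottom width b = 3.44 m and side slope z = 0.94: A = (b + zy)y = (3.44 + 0.94×5.04)×5.04 = 41.22 m²; P = b + 2y√(1+z²) = 3.44 + 2×5.04×1.372 = 17.27 m.
Hydraulic radius R = A/P = 41.22/17.27 = 2.386 m.
From Manning's equation, S = [nQ / (1 A R^(2/3))]² = [0.036 × 76.5 / (1 × 41.22 × 2.386^(2/3))]² = 0.0014.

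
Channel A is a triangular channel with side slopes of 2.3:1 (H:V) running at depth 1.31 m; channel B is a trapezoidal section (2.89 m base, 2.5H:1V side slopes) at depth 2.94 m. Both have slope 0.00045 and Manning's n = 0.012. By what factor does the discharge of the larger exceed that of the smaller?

Channel A: For a triangular section with side slope z = 2.3: A = zy² = 2.3×1.31² = 3.947 m²; P = 2y√(1+z²) = 2×1.31×2.508 = 6.571 m. Hydraulic radius R = A/P = 3.947/6.571 = 0.6007 m. Q_A = (1/0.012)·3.947·0.6007^(2/3)·√0.00045 = 4.967 m³/s.
Channel B: With bottom width b = 2.89 m and side slope z = 2.5: A = (b + zy)y = (2.89 + 2.5×2.94)×2.94 = 30.11 m²; P = b + 2y√(1+z²) = 2.89 + 2×2.94×2.693 = 18.72 m. Hydraulic radius R = A/P = 30.11/18.72 = 1.608 m. Q_B = (1/0.012)·30.11·1.608^(2/3)·√0.00045 = 73.05 m³/s.
The larger discharge is 73.05 m³/s and the smaller is 4.967 m³/s; the ratio is 14.7.

14.7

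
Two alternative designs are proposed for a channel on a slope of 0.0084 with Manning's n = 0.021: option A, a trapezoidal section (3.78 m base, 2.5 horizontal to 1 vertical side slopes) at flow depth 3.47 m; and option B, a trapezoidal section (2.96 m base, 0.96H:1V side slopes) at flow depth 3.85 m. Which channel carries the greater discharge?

channel A

Channel A: With bottom width b = 3.78 m and side slope z = 2.5: A = (b + zy)y = (3.78 + 2.5×3.47)×3.47 = 43.22 m²; P = b + 2y√(1+z²) = 3.78 + 2×3.47×2.693 = 22.47 m. Hydraulic radius R = A/P = 43.22/22.47 = 1.924 m. Q_A = (1/0.021)·43.22·1.924^(2/3)·√0.0084 = 291.8 m³/s.
Channel B: With bottom width b = 2.96 m and side slope z = 0.96: A = (b + zy)y = (2.96 + 0.96×3.85)×3.85 = 25.63 m²; P = b + 2y√(1+z²) = 2.96 + 2×3.85×1.386 = 13.63 m. Hydraulic radius R = A/P = 25.63/13.63 = 1.88 m. Q_B = (1/0.021)·25.63·1.88^(2/3)·√0.0084 = 170.3 m³/s.
Q_A = 291.8 m³/s vs Q_B = 170.3 m³/s, so channel A carries more.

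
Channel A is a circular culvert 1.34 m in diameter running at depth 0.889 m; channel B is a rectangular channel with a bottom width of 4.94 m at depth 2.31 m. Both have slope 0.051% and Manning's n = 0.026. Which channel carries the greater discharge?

channel B

Channel A: For a circular section of diameter D = 1.34 m at depth y = 0.889 m, the central angle is θ = 2 arccos(1 − 2y/D) = 3.808 rad. Then A = (D²/8)(θ − sin θ) = 0.9933 m² and P = Dθ/2 = 2.551 m. Hydraulic radius R = A/P = 0.9933/2.551 = 0.3894 m. Q_A = (1/0.026)·0.9933·0.3894^(2/3)·√0.00051 = 0.46 m³/s.
Channel B: Flow area A = b·y = 4.94 × 2.31 = 11.41 m². Wetted perimeter P = b + 2y = 4.94 + 2×2.31 = 9.56 m. Hydraulic radius R = A/P = 11.41/9.56 = 1.194 m. Q_B = (1/0.026)·11.41·1.194^(2/3)·√0.00051 = 11.15 m³/s.
Q_A = 0.46 m³/s vs Q_B = 11.15 m³/s, so channel B carries more.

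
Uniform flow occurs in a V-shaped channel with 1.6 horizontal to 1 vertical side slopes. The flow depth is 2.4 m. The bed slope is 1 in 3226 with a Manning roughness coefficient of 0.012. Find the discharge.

For a triangular section with side slope z = 1.6: A = zy² = 1.6×2.4² = 9.216 m²; P = 2y√(1+z²) = 2×2.4×1.887 = 9.057 m.
Hydraulic radius R = A/P = 9.216/9.057 = 1.018 m.
Manning's equation: Q = (1/n) A R^(2/3) S^(1/2) = (1/0.012) × 9.216 × 1.018^(2/3) × 0.00031^(1/2) = 13.7 m³/s.

Q = 13.7 m³/s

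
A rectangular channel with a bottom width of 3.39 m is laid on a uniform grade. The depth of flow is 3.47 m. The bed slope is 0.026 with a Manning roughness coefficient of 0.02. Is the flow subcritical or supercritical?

Flow area A = b·y = 3.39 × 3.47 = 11.76 m². Wetted perimeter P = b + 2y = 3.39 + 2×3.47 = 10.33 m.
Hydraulic radius R = A/P = 11.76/10.33 = 1.139 m.
V = (1/n) R^(2/3) √S = (1/0.02) × 1.139^(2/3) × √0.026 = 8.792 m/s. Hydraulic depth D_h = A/T = 11.76/3.39 = 3.47 m.
Froude number Fr = V/√(g·D_h) = 8.792/√(9.81×3.47) = 1.51, which is greater than 1, so the flow is supercritical.

supercritical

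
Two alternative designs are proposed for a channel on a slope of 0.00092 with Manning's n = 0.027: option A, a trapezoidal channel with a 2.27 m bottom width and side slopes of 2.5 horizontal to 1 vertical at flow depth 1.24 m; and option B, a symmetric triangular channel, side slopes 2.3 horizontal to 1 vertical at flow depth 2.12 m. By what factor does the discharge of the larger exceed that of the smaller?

1.86

Channel A: With bottom width b = 2.27 m and side slope z = 2.5: A = (b + zy)y = (2.27 + 2.5×1.24)×1.24 = 6.659 m²; P = b + 2y√(1+z²) = 2.27 + 2×1.24×2.693 = 8.948 m. Hydraulic radius R = A/P = 6.659/8.948 = 0.7442 m. Q_A = (1/0.027)·6.659·0.7442^(2/3)·√0.00092 = 6.143 m³/s.
Channel B: For a triangular section with side slope z = 2.3: A = zy² = 2.3×2.12² = 10.34 m²; P = 2y√(1+z²) = 2×2.12×2.508 = 10.63 m. Hydraulic radius R = A/P = 10.34/10.63 = 0.9721 m. Q_B = (1/0.027)·10.34·0.9721^(2/3)·√0.00092 = 11.4 m³/s.
The larger discharge is 11.4 m³/s and the smaller is 6.143 m³/s; the ratio is 1.86.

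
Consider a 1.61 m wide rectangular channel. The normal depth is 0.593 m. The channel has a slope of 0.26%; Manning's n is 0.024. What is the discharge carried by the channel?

Flow area A = b·y = 1.61 × 0.593 = 0.9547 m². Wetted perimeter P = b + 2y = 1.61 + 2×0.593 = 2.796 m.
Hydraulic radius R = A/P = 0.9547/2.796 = 0.3415 m.
Manning's equation: Q = (1/n) A R^(2/3) S^(1/2) = (1/0.024) × 0.9547 × 0.3415^(2/3) × 0.0026^(1/2) = 0.991 m³/s.

Q = 0.991 m³/s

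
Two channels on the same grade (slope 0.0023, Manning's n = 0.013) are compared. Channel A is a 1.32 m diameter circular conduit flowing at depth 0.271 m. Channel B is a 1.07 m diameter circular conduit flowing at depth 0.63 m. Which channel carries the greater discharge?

channel B

Channel A: For a circular section of diameter D = 1.32 m at depth y = 0.271 m, the central angle is θ = 2 arccos(1 − 2y/D) = 1.881 rad. Then A = (D²/8)(θ − sin θ) = 0.2023 m² and P = Dθ/2 = 1.241 m. Hydraulic radius R = A/P = 0.2023/1.241 = 0.1629 m. Q_A = (1/0.013)·0.2023·0.1629^(2/3)·√0.0023 = 0.2226 m³/s.
Channel B: For a circular section of diameter D = 1.07 m at depth y = 0.63 m, the central angle is θ = 2 arccos(1 − 2y/D) = 3.499 rad. Then A = (D²/8)(θ − sin θ) = 0.5507 m² and P = Dθ/2 = 1.872 m. Hydraulic radius R = A/P = 0.5507/1.872 = 0.2942 m. Q_B = (1/0.013)·0.5507·0.2942^(2/3)·√0.0023 = 0.8987 m³/s.
Q_A = 0.2226 m³/s vs Q_B = 0.8987 m³/s, so channel B carries more.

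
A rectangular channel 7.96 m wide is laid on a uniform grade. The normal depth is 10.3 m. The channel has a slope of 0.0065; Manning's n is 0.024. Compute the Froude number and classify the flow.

subcritical

Flow area A = b·y = 7.96 × 10.3 = 81.99 m². Wetted perimeter P = b + 2y = 7.96 + 2×10.3 = 28.56 m.
Hydraulic radius R = A/P = 81.99/28.56 = 2.871 m.
V = (1/n) R^(2/3) √S = (1/0.024) × 2.871^(2/3) × √0.0065 = 6.785 m/s. Hydraulic depth D_h = A/T = 81.99/7.96 = 10.3 m.
Froude number Fr = V/√(g·D_h) = 6.785/√(9.81×10.3) = 0.675, which is less than 1, so the flow is subcritical.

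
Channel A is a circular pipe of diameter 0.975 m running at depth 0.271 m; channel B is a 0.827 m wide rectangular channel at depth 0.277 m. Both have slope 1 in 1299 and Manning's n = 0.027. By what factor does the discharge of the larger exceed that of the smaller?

Channel A: For a circular section of diameter D = 0.975 m at depth y = 0.271 m, the central angle is θ = 2 arccos(1 − 2y/D) = 2.221 rad. Then A = (D²/8)(θ − sin θ) = 0.1694 m² and P = Dθ/2 = 1.083 m. Hydraulic radius R = A/P = 0.1694/1.083 = 0.1564 m. Q_A = (1/0.027)·0.1694·0.1564^(2/3)·√0.0007698 = 0.05053 m³/s.
Channel B: Flow area A = b·y = 0.827 × 0.277 = 0.2291 m². Wetted perimeter P = b + 2y = 0.827 + 2×0.277 = 1.381 m. Hydraulic radius R = A/P = 0.2291/1.381 = 0.1659 m. Q_B = (1/0.027)·0.2291·0.1659^(2/3)·√0.0007698 = 0.07107 m³/s.
The larger discharge is 0.07107 m³/s and the smaller is 0.05053 m³/s; the ratio is 1.41.

1.41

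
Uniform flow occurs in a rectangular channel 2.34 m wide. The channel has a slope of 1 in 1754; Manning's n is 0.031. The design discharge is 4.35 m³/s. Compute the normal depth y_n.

Manning's equation rearranged: A R^(2/3) = nQ / (1·√S) = 0.031 × 4.35 / (√0.0005701) = 5.648.
At y = 3.52 m: A R^(2/3) = 7.553 — too large.
At y = 1.99 m: A R^(2/3) = 3.799 — too small.
At y = 2.75 m: A R^(2/3) = 5.641 — ≈ 5.648.

y_n = 2.75 m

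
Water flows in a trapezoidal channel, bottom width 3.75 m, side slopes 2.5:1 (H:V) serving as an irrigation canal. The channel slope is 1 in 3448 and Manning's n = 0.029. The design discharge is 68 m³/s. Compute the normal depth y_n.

Manning's equation rearranged: A R^(2/3) = nQ / (1·√S) = 0.029 × 68 / (√0.00029) = 115.8.
At y = 5.06 m: A R^(2/3) = 160 — high.
At y = 3.76 m: A R^(2/3) = 80.06 — low.
At y = 4.41 m: A R^(2/3) = 115.8 — ≈ 115.8.

y_n = 4.41 m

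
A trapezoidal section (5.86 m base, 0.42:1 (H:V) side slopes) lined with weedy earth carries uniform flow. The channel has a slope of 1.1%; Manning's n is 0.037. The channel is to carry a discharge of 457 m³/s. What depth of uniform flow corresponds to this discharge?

Manning's equation rearranged: A R^(2/3) = nQ / (1·√S) = 0.037 × 457 / (√0.011) = 161.2.
Trying y = 5.99 m: A R^(2/3) = 96.34 — short.
Trying y = 8.05 m: A R^(2/3) = 161.2 — close enough.

y_n = 8.05 m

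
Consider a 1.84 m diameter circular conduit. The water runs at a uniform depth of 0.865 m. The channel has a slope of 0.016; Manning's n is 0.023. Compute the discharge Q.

Q = 3.92 m³/s

For a circular section of diameter D = 1.84 m at depth y = 0.865 m, the central angle is θ = 2 arccos(1 − 2y/D) = 3.022 rad. Then A = (D²/8)(θ − sin θ) = 1.228 m² and P = Dθ/2 = 2.78 m.
Hydraulic radius R = A/P = 1.228/2.78 = 0.4418 m.
Manning's equation: Q = (1/n) A R^(2/3) S^(1/2) = (1/0.023) × 1.228 × 0.4418^(2/3) × 0.016^(1/2) = 3.92 m³/s.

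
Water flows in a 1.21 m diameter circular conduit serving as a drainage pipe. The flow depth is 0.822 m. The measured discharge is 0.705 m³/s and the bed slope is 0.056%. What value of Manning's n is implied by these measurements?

n = 0.014

For a circular section of diameter D = 1.21 m at depth y = 0.822 m, the central angle is θ = 2 arccos(1 − 2y/D) = 3.875 rad. Then A = (D²/8)(θ − sin θ) = 0.8318 m² and P = Dθ/2 = 2.345 m.
Hydraulic radius R = A/P = 0.8318/2.345 = 0.3548 m.
Rearranging Manning's equation: n = (1/Q) A R^(2/3) S^(1/2) = (1/0.705) × 0.8318 × 0.3548^(2/3) × √0.00056 = 0.014.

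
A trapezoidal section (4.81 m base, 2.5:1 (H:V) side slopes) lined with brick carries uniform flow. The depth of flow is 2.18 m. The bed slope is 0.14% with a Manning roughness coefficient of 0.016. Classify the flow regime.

With bottom width b = 4.81 m and side slope z = 2.5: A = (b + zy)y = (4.81 + 2.5×2.18)×2.18 = 22.37 m²; P = b + 2y√(1+z²) = 4.81 + 2×2.18×2.693 = 16.55 m.
Hydraulic radius R = A/P = 22.37/16.55 = 1.351 m.
V = (1/n) R^(2/3) √S = (1/0.016) × 1.351^(2/3) × √0.0014 = 2.859 m/s. Hydraulic depth D_h = A/T = 22.37/15.71 = 1.424 m.
Froude number Fr = V/√(g·D_h) = 2.859/√(9.81×1.424) = 0.765, which is less than 1, so the flow is subcritical.

subcritical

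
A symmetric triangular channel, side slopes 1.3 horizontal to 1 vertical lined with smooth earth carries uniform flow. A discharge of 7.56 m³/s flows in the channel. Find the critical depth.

y_c = 1.47 m

At critical depth, Q² T / (g A³) = 1, i.e. A³/T = Q²/g = 7.56²/9.81 = 5.826.
At y = 1.26 m: A³/T = 2.684 — low.
At y = 1.47 m: A³/T = 5.8 — ≈ 5.826.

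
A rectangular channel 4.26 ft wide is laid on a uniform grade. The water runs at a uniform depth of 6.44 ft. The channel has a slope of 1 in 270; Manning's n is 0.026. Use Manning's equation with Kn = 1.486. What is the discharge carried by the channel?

Flow area A = b·y = 4.26 × 6.44 = 27.43 ft². Wetted perimeter P = b + 2y = 4.26 + 2×6.44 = 17.14 ft.
Hydraulic radius R = A/P = 27.43/17.14 = 1.601 ft.
Manning's equation: Q = (1.486/n) A R^(2/3) S^(1/2) = (1.486/0.026) × 27.43 × 1.601^(2/3) × 0.003704^(1/2) = 131 ft³/s.

Q = 131 ft³/s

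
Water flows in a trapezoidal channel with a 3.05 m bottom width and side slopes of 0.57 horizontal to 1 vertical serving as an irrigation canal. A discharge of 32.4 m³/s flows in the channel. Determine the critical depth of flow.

y_c = 1.98 m

At critical depth, Q² T / (g A³) = 1, i.e. A³/T = Q²/g = 32.4²/9.81 = 107.
Try y = 2.49 m: A³/T = 234 — too large.
Try y = 1.54 m: A³/T = 46.05 — too small.
Try y = 1.98 m: A³/T = 106.7 — close enough.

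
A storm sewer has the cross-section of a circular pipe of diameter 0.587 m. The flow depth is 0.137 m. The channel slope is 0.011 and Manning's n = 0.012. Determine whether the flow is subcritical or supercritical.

supercritical

For a circular section of diameter D = 0.587 m at depth y = 0.137 m, the central angle is θ = 2 arccos(1 − 2y/D) = 2.017 rad. Then A = (D²/8)(θ − sin θ) = 0.04801 m² and P = Dθ/2 = 0.5919 m.
Hydraulic radius R = A/P = 0.04801/0.5919 = 0.0811 m.
V = (1/n) R^(2/3) √S = (1/0.012) × 0.0811^(2/3) × √0.011 = 1.638 m/s. Hydraulic depth D_h = A/T = 0.04801/0.4966 = 0.09667 m.
Froude number Fr = V/√(g·D_h) = 1.638/√(9.81×0.09667) = 1.68, which is greater than 1, so the flow is supercritical.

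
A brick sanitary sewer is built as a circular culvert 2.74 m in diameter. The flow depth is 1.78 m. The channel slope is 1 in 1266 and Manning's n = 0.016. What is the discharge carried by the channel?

Q = 6.08 m³/s

For a circular section of diameter D = 2.74 m at depth y = 1.78 m, the central angle is θ = 2 arccos(1 − 2y/D) = 3.749 rad. Then A = (D²/8)(θ − sin θ) = 4.055 m² and P = Dθ/2 = 5.137 m.
Hydraulic radius R = A/P = 4.055/5.137 = 0.7893 m.
Manning's equation: Q = (1/n) A R^(2/3) S^(1/2) = (1/0.016) × 4.055 × 0.7893^(2/3) × 0.0007899^(1/2) = 6.08 m³/s.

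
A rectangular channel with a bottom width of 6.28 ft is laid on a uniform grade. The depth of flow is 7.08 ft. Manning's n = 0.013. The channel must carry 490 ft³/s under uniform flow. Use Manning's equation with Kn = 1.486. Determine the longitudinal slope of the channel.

S = 0.0033

Flow area A = b·y = 6.28 × 7.08 = 44.46 ft². Wetted perimeter P = b + 2y = 6.28 + 2×7.08 = 20.44 ft.
Hydraulic radius R = A/P = 44.46/20.44 = 2.175 ft.
From Manning's equation, S = [nQ / (1.486 A R^(2/3))]² = [0.013 × 490 / (1.486 × 44.46 × 2.175^(2/3))]² = 0.0033.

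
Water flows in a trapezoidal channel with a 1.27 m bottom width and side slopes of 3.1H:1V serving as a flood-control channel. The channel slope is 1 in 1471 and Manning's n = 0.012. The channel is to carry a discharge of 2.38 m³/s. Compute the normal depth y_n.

y_n = 0.639 m

Manning's equation rearranged: A R^(2/3) = nQ / (1·√S) = 0.012 × 2.38 / (√0.0006798) = 1.095.
Try y = 0.75 m: A R^(2/3) = 1.555 — high.
Try y = 0.639 m: A R^(2/3) = 1.094 — ≈ 1.095.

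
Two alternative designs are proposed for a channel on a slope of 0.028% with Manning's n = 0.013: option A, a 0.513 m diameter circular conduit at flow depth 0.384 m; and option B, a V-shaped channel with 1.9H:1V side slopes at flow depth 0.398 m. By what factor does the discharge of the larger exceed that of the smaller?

1.98

Channel A: For a circular section of diameter D = 0.513 m at depth y = 0.384 m, the central angle is θ = 2 arccos(1 − 2y/D) = 4.182 rad. Then A = (D²/8)(θ − sin θ) = 0.166 m² and P = Dθ/2 = 1.073 m. Hydraulic radius R = A/P = 0.166/1.073 = 0.1547 m. Q_A = (1/0.013)·0.166·0.1547^(2/3)·√0.00028 = 0.06156 m³/s.
Channel B: For a triangular section with side slope z = 1.9: A = zy² = 1.9×0.398² = 0.301 m²; P = 2y√(1+z²) = 2×0.398×2.147 = 1.709 m. Hydraulic radius R = A/P = 0.301/1.709 = 0.1761 m. Q_B = (1/0.013)·0.301·0.1761^(2/3)·√0.00028 = 0.1217 m³/s.
The larger discharge is 0.1217 m³/s and the smaller is 0.06156 m³/s; the ratio is 1.98.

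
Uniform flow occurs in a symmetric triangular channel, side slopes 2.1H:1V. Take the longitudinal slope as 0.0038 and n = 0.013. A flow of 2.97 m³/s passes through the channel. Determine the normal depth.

y_n = 0.775 m

Manning's equation rearranged: A R^(2/3) = nQ / (1·√S) = 0.013 × 2.97 / (√0.0038) = 0.6263.
Trying y = 0.547 m: A R^(2/3) = 0.2473 — short.
Trying y = 0.945 m: A R^(2/3) = 1.063 — over.
Trying y = 0.775 m: A R^(2/3) = 0.6263 — matches.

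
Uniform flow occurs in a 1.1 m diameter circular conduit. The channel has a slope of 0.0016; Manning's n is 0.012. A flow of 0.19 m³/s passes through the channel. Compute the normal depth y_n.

Manning's equation rearranged: A R^(2/3) = nQ / (1·√S) = 0.012 × 0.19 / (√0.0016) = 0.057.
Try y = 0.219 m: A R^(2/3) = 0.03487 — short.
Try y = 0.317 m: A R^(2/3) = 0.07279 — over.
Try y = 0.28 m: A R^(2/3) = 0.05705 — ≈ 0.057.

y_n = 0.28 m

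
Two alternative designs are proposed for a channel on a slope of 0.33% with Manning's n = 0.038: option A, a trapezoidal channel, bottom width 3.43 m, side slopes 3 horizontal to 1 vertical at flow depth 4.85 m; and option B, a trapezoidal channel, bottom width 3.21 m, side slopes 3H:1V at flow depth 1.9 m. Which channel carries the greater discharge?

channel A

Channel A: With bottom width b = 3.43 m and side slope z = 3: A = (b + zy)y = (3.43 + 3×4.85)×4.85 = 87.2 m²; P = b + 2y√(1+z²) = 3.43 + 2×4.85×3.162 = 34.1 m. Hydraulic radius R = A/P = 87.2/34.1 = 2.557 m. Q_A = (1/0.038)·87.2·2.557^(2/3)·√0.0033 = 246.5 m³/s.
Channel B: With bottom width b = 3.21 m and side slope z = 3: A = (b + zy)y = (3.21 + 3×1.9)×1.9 = 16.93 m²; P = b + 2y√(1+z²) = 3.21 + 2×1.9×3.162 = 15.23 m. Hydraulic radius R = A/P = 16.93/15.23 = 1.112 m. Q_B = (1/0.038)·16.93·1.112^(2/3)·√0.0033 = 27.47 m³/s.
Q_A = 246.5 m³/s vs Q_B = 27.47 m³/s, so channel A carries more.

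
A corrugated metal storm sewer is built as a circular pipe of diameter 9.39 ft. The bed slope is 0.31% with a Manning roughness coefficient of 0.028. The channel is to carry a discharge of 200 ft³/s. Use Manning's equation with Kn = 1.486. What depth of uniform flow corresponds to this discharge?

y_n = 4.99 ft

Manning's equation rearranged: A R^(2/3) = nQ / (1.486·√S) = 0.028 × 200 / (1.486 × √0.0031) = 67.68.
Try y = 5.56 ft: A R^(2/3) = 80.52 — too large.
Try y = 3.66 ft: A R^(2/3) = 39.31 — too small.
Try y = 4.99 ft: A R^(2/3) = 67.73 — close enough.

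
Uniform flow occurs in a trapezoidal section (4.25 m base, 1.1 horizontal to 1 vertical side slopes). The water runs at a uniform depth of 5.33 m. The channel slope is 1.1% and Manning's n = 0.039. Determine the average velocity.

V = 5.19 m/s

With bottom width b = 4.25 m and side slope z = 1.1: A = (b + zy)y = (4.25 + 1.1×5.33)×5.33 = 53.9 m²; P = b + 2y√(1+z²) = 4.25 + 2×5.33×1.487 = 20.1 m.
Hydraulic radius R = A/P = 53.9/20.1 = 2.682 m.
From Manning's equation, V = (1/n) R^(2/3) S^(1/2) = (1/0.039) × 2.682^(2/3) × 0.011^(1/2) = 5.19 m/s.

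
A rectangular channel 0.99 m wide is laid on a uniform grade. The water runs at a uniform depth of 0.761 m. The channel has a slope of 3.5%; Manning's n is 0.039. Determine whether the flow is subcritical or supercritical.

Flow area A = b·y = 0.99 × 0.761 = 0.7534 m². Wetted perimeter P = b + 2y = 0.99 + 2×0.761 = 2.512 m.
Hydraulic radius R = A/P = 0.7534/2.512 = 0.2999 m.
V = (1/n) R^(2/3) √S = (1/0.039) × 0.2999^(2/3) × √0.035 = 2.149 m/s. Hydraulic depth D_h = A/T = 0.7534/0.99 = 0.761 m.
Froude number Fr = V/√(g·D_h) = 2.149/√(9.81×0.761) = 0.787, which is less than 1, so the flow is subcritical.

subcritical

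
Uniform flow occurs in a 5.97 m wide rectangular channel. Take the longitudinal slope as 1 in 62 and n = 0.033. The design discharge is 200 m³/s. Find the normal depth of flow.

y_n = 5.59 m

Manning's equation rearranged: A R^(2/3) = nQ / (1·√S) = 0.033 × 200 / (√0.01613) = 51.97.
Try y = 7.11 m: A R^(2/3) = 69.66 — high.
Try y = 4.65 m: A R^(2/3) = 41.35 — low.
Try y = 5.59 m: A R^(2/3) = 52.02 — matches.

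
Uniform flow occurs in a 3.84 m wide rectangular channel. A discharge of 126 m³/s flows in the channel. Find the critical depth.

For a rectangular channel, critical depth y_c = (q²/g)^(1/3) where q = Q/b = 126/3.84 = 32.81 m²/s.
So y_c = (32.81²/9.81)^(1/3) = 4.79 m.

y_c = 4.79 m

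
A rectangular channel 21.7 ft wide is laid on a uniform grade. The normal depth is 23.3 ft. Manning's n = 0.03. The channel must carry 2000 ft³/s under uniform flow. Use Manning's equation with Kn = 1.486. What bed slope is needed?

S = 0.000442

Flow area A = b·y = 21.7 × 23.3 = 505.6 ft². Wetted perimeter P = b + 2y = 21.7 + 2×23.3 = 68.3 ft.
Hydraulic radius R = A/P = 505.6/68.3 = 7.403 ft.
From Manning's equation, S = [nQ / (1.486 A R^(2/3))]² = [0.03 × 2000 / (1.486 × 505.6 × 7.403^(2/3))]² = 0.000442.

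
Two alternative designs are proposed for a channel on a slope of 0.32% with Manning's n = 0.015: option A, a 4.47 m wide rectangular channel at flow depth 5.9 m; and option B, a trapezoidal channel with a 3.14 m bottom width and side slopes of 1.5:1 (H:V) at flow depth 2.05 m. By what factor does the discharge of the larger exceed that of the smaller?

Channel A: Flow area A = b·y = 4.47 × 5.9 = 26.37 m². Wetted perimeter P = b + 2y = 4.47 + 2×5.9 = 16.27 m. Hydraulic radius R = A/P = 26.37/16.27 = 1.621 m. Q_A = (1/0.015)·26.37·1.621^(2/3)·√0.0032 = 137.2 m³/s.
Channel B: With bottom width b = 3.14 m and side slope z = 1.5: A = (b + zy)y = (3.14 + 1.5×2.05)×2.05 = 12.74 m²; P = b + 2y√(1+z²) = 3.14 + 2×2.05×1.803 = 10.53 m. Hydraulic radius R = A/P = 12.74/10.53 = 1.21 m. Q_B = (1/0.015)·12.74·1.21^(2/3)·√0.0032 = 54.55 m³/s.
The larger discharge is 137.2 m³/s and the smaller is 54.55 m³/s; the ratio is 2.52.

2.52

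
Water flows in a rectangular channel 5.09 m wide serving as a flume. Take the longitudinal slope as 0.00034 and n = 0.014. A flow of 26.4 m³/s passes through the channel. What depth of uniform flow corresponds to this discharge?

y_n = 3.14 m

Manning's equation rearranged: A R^(2/3) = nQ / (1·√S) = 0.014 × 26.4 / (√0.00034) = 20.04.
Trying y = 2.82 m: A R^(2/3) = 17.43 — low.
Trying y = 3.14 m: A R^(2/3) = 20.06 — matches.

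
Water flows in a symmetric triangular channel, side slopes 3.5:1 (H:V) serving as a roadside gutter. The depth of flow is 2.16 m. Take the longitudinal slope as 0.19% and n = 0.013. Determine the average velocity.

V = 3.44 m/s

For a triangular section with side slope z = 3.5: A = zy² = 3.5×2.16² = 16.33 m²; P = 2y√(1+z²) = 2×2.16×3.64 = 15.73 m.
Hydraulic radius R = A/P = 16.33/15.73 = 1.038 m.
From Manning's equation, V = (1/n) R^(2/3) S^(1/2) = (1/0.013) × 1.038^(2/3) × 0.0019^(1/2) = 3.44 m/s.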